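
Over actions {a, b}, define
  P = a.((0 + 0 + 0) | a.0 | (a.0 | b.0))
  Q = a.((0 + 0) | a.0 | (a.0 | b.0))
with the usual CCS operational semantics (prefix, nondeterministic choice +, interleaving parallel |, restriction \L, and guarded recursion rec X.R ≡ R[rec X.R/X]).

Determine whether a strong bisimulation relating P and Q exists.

P's transition system — 9 states:
  s0 = a.((0 + 0 + 0) | a.0 | (a.0 | b.0)) | --a--▸ s1
  s1 = (0 + 0 + 0) | a.0 | (a.0 | b.0) | --a--▸ s2, --a--▸ s3, --b--▸ s4
  s2 = (0 + 0 + 0) | 0 | (a.0 | b.0) | --a--▸ s5, --b--▸ s6
  s3 = (0 + 0 + 0) | a.0 | (0 | b.0) | --a--▸ s5, --b--▸ s7
  s4 = (0 + 0 + 0) | a.0 | (a.0 | 0) | --a--▸ s6, --a--▸ s7
  s5 = (0 + 0 + 0) | 0 | (0 | b.0) | --b--▸ s8
  s6 = (0 + 0 + 0) | 0 | (a.0 | 0) | --a--▸ s8
  s7 = (0 + 0 + 0) | a.0 | (0 | 0) | --a--▸ s8
  s8 = (0 + 0 + 0) | 0 | (0 | 0) | ∅
Q's transition system — 9 states:
  t0 = a.((0 + 0) | a.0 | (a.0 | b.0)) | --a--▸ t1
  t1 = (0 + 0) | a.0 | (a.0 | b.0) | --a--▸ t2, --a--▸ t3, --b--▸ t4
  t2 = (0 + 0) | 0 | (a.0 | b.0) | --a--▸ t5, --b--▸ t6
  t3 = (0 + 0) | a.0 | (0 | b.0) | --a--▸ t5, --b--▸ t7
  t4 = (0 + 0) | a.0 | (a.0 | 0) | --a--▸ t6, --a--▸ t7
  t5 = (0 + 0) | 0 | (0 | b.0) | --b--▸ t8
  t6 = (0 + 0) | 0 | (a.0 | 0) | --a--▸ t8
  t7 = (0 + 0) | a.0 | (0 | 0) | --a--▸ t8
  t8 = (0 + 0) | 0 | (0 | 0) | ∅
Coarsest stable partition (strong bisimilarity classes):
  B0 = {s0, t0}
  B1 = {s1, t1}
  B2 = {s2, s3, t2, t3}
  B3 = {s6, s7, t6, t7}
  B4 = {s8, t8}
  B5 = {s5, t5}
  B6 = {s4, t4}
s0 ∈ B0, t0 ∈ B0 → same block

P ~ Q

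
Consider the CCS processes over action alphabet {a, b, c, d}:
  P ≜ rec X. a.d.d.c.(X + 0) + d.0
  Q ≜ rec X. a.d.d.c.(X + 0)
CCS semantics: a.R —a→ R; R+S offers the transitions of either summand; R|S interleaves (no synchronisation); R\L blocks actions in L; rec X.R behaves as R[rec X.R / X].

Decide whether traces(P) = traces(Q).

LTS(P): 6 reachable states
  p0 = rec X. a.d.d.c.(X + 0) + d.0 has moves -a-> p1, -d-> p2
  p1 = d.d.c.((rec X. a.d.d.c.(X + 0) + d.0) + 0) has moves -d-> p3
  p2 = 0 has moves ·
  p3 = d.c.((rec X. a.d.d.c.(X + 0) + d.0) + 0) has moves -d-> p4
  p4 = c.((rec X. a.d.d.c.(X + 0) + d.0) + 0) has moves -c-> p5
  p5 = (rec X. a.d.d.c.(X + 0) + d.0) + 0 has moves -a-> p1, -d-> p2
LTS(Q): 5 reachable states
  q0 = rec X. a.d.d.c.(X + 0) has moves -a-> q1
  q1 = d.d.c.((rec X. a.d.d.c.(X + 0)) + 0) has moves -d-> q2
  q2 = d.c.((rec X. a.d.d.c.(X + 0)) + 0) has moves -d-> q3
  q3 = c.((rec X. a.d.d.c.(X + 0)) + 0) has moves -c-> q4
  q4 = (rec X. a.d.d.c.(X + 0)) + 0 has moves -a-> q1
Run σ = ⟨d⟩ on P: start {p0}
  step 1 (d): {p2}
  — P admits the full trace.
Run σ = ⟨d⟩ on Q: start {q0}
  step 1 (d): ∅ (Q stuck)

traces(P) ≠ traces(Q) — witness ⟨d⟩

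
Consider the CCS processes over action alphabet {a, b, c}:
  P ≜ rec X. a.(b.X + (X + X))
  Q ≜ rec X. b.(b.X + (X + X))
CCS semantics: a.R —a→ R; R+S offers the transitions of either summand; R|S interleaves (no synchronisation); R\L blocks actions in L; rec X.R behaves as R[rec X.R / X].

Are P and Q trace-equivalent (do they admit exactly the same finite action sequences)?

P's transition system — 2 states:
  p0 = rec X. a.(b.X + (X + X)) → ··a··> p1
  p1 = b.(rec X. a.(b.X + (X + X))) + ((rec X. a.(b.X + (X + X))) + (rec X. a.(b.X + (X + X)))) → ··a··> p1, ··b··> p0
Q's transition system — 2 states:
  q0 = rec X. b.(b.X + (X + X)) → ··b··> q1
  q1 = b.(rec X. b.(b.X + (X + X))) + ((rec X. b.(b.X + (X + X))) + (rec X. b.(b.X + (X + X)))) → ··b··> q0, ··b··> q1
Executing a from P (initial set {p0}):
  after a @ step 1: {p1}
  — P admits the full trace.
Executing a from Q (initial set {q0}):
  after a @ step 1: no successor for Q

traces(P) ≠ traces(Q) — witness ⟨a⟩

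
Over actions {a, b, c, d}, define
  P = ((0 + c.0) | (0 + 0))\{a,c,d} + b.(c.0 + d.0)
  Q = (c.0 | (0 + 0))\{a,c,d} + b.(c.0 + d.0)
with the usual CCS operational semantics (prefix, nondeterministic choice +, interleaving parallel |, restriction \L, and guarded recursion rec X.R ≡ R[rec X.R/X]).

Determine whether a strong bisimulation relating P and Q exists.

LTS(P): 3 reachable states
  s0 = ((0 + c.0) | (0 + 0))\{a,c,d} + b.(c.0 + d.0) :: --b--▸ s1
  s1 = c.0 + d.0 :: --c--▸ s2, --d--▸ s2
  s2 = 0 :: deadlocked
LTS(Q): 3 reachable states
  t0 = (c.0 | (0 + 0))\{a,c,d} + b.(c.0 + d.0) :: --b--▸ t1
  t1 = c.0 + d.0 :: --c--▸ t2, --d--▸ t2
  t2 = 0 :: deadlocked
Bisimilarity quotient blocks:
  B0 = {s0, t0}
  B1 = {s1, t1}
  B2 = {s2, t2}
s0 ∈ B0, t0 ∈ B0 → same block

YES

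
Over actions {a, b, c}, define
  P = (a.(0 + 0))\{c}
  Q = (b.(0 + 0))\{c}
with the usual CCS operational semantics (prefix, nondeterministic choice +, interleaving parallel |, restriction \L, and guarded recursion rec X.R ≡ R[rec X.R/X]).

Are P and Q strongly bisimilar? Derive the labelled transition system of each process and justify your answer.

Reachable graph of P (2 states):
  p0 = (a.(0 + 0))\{c} → =a=> p1
  p1 = (0 + 0)\{c} → ∅
Reachable graph of Q (2 states):
  q0 = (b.(0 + 0))\{c} → =b=> q1
  q1 = (0 + 0)\{c} → ∅
Partition-refinement fixed point:
  B0 = {p0}
  B1 = {p1, q1}
  B2 = {q0}
p0 ∈ B0, q0 ∈ B2 → different blocks

NO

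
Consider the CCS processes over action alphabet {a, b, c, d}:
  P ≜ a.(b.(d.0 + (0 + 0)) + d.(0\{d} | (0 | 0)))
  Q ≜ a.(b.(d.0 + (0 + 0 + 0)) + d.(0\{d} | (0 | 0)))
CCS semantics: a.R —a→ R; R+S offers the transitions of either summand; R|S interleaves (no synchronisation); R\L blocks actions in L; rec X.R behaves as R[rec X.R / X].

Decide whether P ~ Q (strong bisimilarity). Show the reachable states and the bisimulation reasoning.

P ~ Q

LTS(P): 5 reachable states
  s0 = a.(b.(d.0 + (0 + 0)) + d.(0\{d} | (0 | 0))) ⊢ -a-> s1
  s1 = b.(d.0 + (0 + 0)) + d.(0\{d} | (0 | 0)) ⊢ -b-> s2, -d-> s3
  s2 = d.0 + (0 + 0) ⊢ -d-> s4
  s3 = 0\{d} | (0 | 0) ⊢ ·
  s4 = 0 ⊢ ·
LTS(Q): 5 reachable states
  t0 = a.(b.(d.0 + (0 + 0 + 0)) + d.(0\{d} | (0 | 0))) ⊢ -a-> t1
  t1 = b.(d.0 + (0 + 0 + 0)) + d.(0\{d} | (0 | 0)) ⊢ -b-> t2, -d-> t3
  t2 = d.0 + (0 + 0 + 0) ⊢ -d-> t4
  t3 = 0\{d} | (0 | 0) ⊢ ·
  t4 = 0 ⊢ ·
Bisimilarity quotient blocks:
  B0 = {s0, t0}
  B1 = {s1, t1}
  B2 = {s2, t2}
  B3 = {s3, s4, t3, t4}
s0 ∈ B0, t0 ∈ B0 → same block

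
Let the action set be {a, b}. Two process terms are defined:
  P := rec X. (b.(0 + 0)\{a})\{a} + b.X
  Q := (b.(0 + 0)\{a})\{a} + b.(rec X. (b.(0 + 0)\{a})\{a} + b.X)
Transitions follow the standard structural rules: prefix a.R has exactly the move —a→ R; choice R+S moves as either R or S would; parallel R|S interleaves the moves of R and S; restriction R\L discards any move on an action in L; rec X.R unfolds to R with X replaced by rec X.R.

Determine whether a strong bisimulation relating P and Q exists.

LTS(P): 2 reachable states
  p0 = rec X. (b.(0 + 0)\{a})\{a} + b.X → ··b··> p0, ··b··> p1
  p1 = (0 + 0)\{a}\{a} → ∅
LTS(Q): 3 reachable states
  q0 = (b.(0 + 0)\{a})\{a} + b.(rec X. (b.(0 + 0)\{a})\{a} + b.X) → ··b··> q1, ··b··> q2
  q1 = (0 + 0)\{a}\{a} → ∅
  q2 = rec X. (b.(0 + 0)\{a})\{a} + b.X → ··b··> q1, ··b··> q2
Partition-refinement fixed point:
  B0 = {p0, q0, q2}
  B1 = {p1, q1}
p0 ∈ B0, q0 ∈ B0 → same block

bisimilar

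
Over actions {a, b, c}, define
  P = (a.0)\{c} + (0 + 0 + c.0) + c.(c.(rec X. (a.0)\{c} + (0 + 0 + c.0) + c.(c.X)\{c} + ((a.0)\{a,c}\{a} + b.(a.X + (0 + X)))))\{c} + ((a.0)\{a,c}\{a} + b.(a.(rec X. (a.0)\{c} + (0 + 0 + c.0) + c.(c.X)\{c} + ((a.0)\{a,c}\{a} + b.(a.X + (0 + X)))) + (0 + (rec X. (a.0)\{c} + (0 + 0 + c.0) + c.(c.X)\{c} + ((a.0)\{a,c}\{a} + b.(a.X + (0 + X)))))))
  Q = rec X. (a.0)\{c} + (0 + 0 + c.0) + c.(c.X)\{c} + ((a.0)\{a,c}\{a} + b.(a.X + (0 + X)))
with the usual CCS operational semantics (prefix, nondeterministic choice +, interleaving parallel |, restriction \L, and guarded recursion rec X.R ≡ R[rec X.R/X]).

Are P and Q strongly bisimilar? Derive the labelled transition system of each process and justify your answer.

LTS(P): 6 reachable states
  s0 = (a.0)\{c} + (0 + 0 + c.0) + c.(c.(rec X. (a.0)\{c} + (0 + 0 + c.0) + c.(c.X)\{c} + ((a.0)\{a,c}\{a} + b.(a.X + (0 + X)))))\{c} + ((a.0)\{a,c}\{a} + b.(a.(rec X. (a.0)\{c} + (0 + 0 + c.0) + c.(c.X)\{c} + ((a.0)\{a,c}\{a} + b.(a.X + (0 + X)))) + (0 + (rec X. (a.0)\{c} + (0 + 0 + c.0) + c.(c.X)\{c} + ((a.0)\{a,c}\{a} + b.(a.X + (0 + X))))))) ⊢ -a-> s1, -b-> s2, -c-> s3, -c-> s4
  s1 = 0\{c} ⊢ deadlocked
  s2 = a.(rec X. (a.0)\{c} + (0 + 0 + c.0) + c.(c.X)\{c} + ((a.0)\{a,c}\{a} + b.(a.X + (0 + X)))) + (0 + (rec X. (a.0)\{c} + (0 + 0 + c.0) + c.(c.X)\{c} + ((a.0)\{a,c}\{a} + b.(a.X + (0 + X))))) ⊢ -a-> s1, -a-> s5, -b-> s2, -c-> s3, -c-> s4
  s3 = (c.(rec X. (a.0)\{c} + (0 + 0 + c.0) + c.(c.X)\{c} + ((a.0)\{a,c}\{a} + b.(a.X + (0 + X)))))\{c} ⊢ deadlocked
  s4 = 0 ⊢ deadlocked
  s5 = rec X. (a.0)\{c} + (0 + 0 + c.0) + c.(c.X)\{c} + ((a.0)\{a,c}\{a} + b.(a.X + (0 + X))) ⊢ -a-> s1, -b-> s2, -c-> s3, -c-> s4
LTS(Q): 5 reachable states
  t0 = rec X. (a.0)\{c} + (0 + 0 + c.0) + c.(c.X)\{c} + ((a.0)\{a,c}\{a} + b.(a.X + (0 + X))) ⊢ -a-> t1, -b-> t2, -c-> t3, -c-> t4
  t1 = 0\{c} ⊢ deadlocked
  t2 = a.(rec X. (a.0)\{c} + (0 + 0 + c.0) + c.(c.X)\{c} + ((a.0)\{a,c}\{a} + b.(a.X + (0 + X)))) + (0 + (rec X. (a.0)\{c} + (0 + 0 + c.0) + c.(c.X)\{c} + ((a.0)\{a,c}\{a} + b.(a.X + (0 + X))))) ⊢ -a-> t0, -a-> t1, -b-> t2, -c-> t3, -c-> t4
  t3 = (c.(rec X. (a.0)\{c} + (0 + 0 + c.0) + c.(c.X)\{c} + ((a.0)\{a,c}\{a} + b.(a.X + (0 + X)))))\{c} ⊢ deadlocked
  t4 = 0 ⊢ deadlocked
Partition-refinement fixed point:
  B0 = {s0, s5, t0}
  B1 = {s2, t2}
  B2 = {s1, s3, s4, t1, t3, t4}
s0 ∈ B0, t0 ∈ B0 → same block

bisimilar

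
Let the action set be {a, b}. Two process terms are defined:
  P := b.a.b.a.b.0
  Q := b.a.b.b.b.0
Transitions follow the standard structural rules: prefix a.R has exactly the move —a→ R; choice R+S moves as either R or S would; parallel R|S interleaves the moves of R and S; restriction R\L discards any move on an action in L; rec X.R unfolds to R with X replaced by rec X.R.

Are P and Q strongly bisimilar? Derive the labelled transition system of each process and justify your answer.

NO

Reachable graph of P (6 states):
  u0 = b.a.b.a.b.0 | =b=> u1
  u1 = a.b.a.b.0 | =a=> u2
  u2 = b.a.b.0 | =b=> u3
  u3 = a.b.0 | =a=> u4
  u4 = b.0 | =b=> u5
  u5 = 0 | stopped
Reachable graph of Q (6 states):
  v0 = b.a.b.b.b.0 | =b=> v1
  v1 = a.b.b.b.0 | =a=> v2
  v2 = b.b.b.0 | =b=> v3
  v3 = b.b.0 | =b=> v4
  v4 = b.0 | =b=> v5
  v5 = 0 | stopped
Partition-refinement fixed point:
  B0 = {u0}
  B1 = {u1}
  B2 = {u2}
  B3 = {u3}
  B4 = {u4, v4}
  B5 = {u5, v5}
  B6 = {v0}
  B7 = {v1}
  B8 = {v2}
  B9 = {v3}
u0 ∈ B0, v0 ∈ B6 → different blocks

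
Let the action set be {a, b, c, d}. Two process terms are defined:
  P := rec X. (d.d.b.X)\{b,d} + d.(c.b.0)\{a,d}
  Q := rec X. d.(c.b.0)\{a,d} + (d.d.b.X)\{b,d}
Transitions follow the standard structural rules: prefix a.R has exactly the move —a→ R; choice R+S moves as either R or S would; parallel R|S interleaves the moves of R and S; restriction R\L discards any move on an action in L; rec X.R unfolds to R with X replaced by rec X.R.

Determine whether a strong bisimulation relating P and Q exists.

P ~ Q

LTS(P): 4 reachable states
  s0 = rec X. (d.d.b.X)\{b,d} + d.(c.b.0)\{a,d} | -d-> s1
  s1 = (c.b.0)\{a,d} | -c-> s2
  s2 = (b.0)\{a,d} | -b-> s3
  s3 = 0\{a,d} | ·
LTS(Q): 4 reachable states
  t0 = rec X. d.(c.b.0)\{a,d} + (d.d.b.X)\{b,d} | -d-> t1
  t1 = (c.b.0)\{a,d} | -c-> t2
  t2 = (b.0)\{a,d} | -b-> t3
  t3 = 0\{a,d} | ·
Partition-refinement fixed point:
  B0 = {s0, t0}
  B1 = {s1, t1}
  B2 = {s2, t2}
  B3 = {s3, t3}
s0 ∈ B0, t0 ∈ B0 → same block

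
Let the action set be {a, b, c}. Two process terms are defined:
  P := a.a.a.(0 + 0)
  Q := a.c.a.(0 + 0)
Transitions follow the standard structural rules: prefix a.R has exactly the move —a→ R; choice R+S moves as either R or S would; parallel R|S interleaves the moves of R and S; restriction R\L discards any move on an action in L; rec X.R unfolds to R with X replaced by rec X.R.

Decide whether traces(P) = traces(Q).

NO — witness ⟨aa⟩

P's transition system — 4 states:
  s0 = a.a.a.(0 + 0) ⊢ -a-> s1
  s1 = a.a.(0 + 0) ⊢ -a-> s2
  s2 = a.(0 + 0) ⊢ -a-> s3
  s3 = 0 + 0 ⊢ ∅
Q's transition system — 4 states:
  t0 = a.c.a.(0 + 0) ⊢ -a-> t1
  t1 = c.a.(0 + 0) ⊢ -c-> t2
  t2 = a.(0 + 0) ⊢ -a-> t3
  t3 = 0 + 0 ⊢ ∅
Run σ = ⟨aa⟩ on P: start {s0}
  [1] a ⇒ {s1}
  [2] a ⇒ {s2}
  ✓ P
Run σ = ⟨aa⟩ on Q: start {t0}
  [1] a ⇒ {t1}
  [2] a ⇒ no successor for Q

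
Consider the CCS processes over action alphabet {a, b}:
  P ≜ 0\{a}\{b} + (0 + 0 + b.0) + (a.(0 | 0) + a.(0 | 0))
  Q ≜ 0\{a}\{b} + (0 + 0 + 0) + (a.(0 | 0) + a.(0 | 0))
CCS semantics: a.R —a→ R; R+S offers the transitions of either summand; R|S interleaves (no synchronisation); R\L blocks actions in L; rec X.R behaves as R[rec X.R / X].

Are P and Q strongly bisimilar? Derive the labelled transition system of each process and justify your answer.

P's transition system — 3 states:
  s0 = 0\{a}\{b} + (0 + 0 + b.0) + (a.(0 | 0) + a.(0 | 0)) has moves --a--▸ s1, --b--▸ s2
  s1 = 0 | 0 has moves stopped
  s2 = 0 has moves stopped
Q's transition system — 2 states:
  t0 = 0\{a}\{b} + (0 + 0 + 0) + (a.(0 | 0) + a.(0 | 0)) has moves --a--▸ t1
  t1 = 0 | 0 has moves stopped
Bisimilarity quotient blocks:
  B0 = {s0}
  B1 = {s1, s2, t1}
  B2 = {t0}
s0 ∈ B0, t0 ∈ B2 → different blocks

not bisimilar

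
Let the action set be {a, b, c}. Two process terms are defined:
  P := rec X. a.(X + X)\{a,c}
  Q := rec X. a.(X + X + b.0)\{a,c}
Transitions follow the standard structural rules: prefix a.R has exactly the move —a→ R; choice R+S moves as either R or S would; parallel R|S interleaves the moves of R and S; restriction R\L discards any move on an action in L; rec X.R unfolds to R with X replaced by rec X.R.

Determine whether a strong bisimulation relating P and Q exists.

LTS(P): 2 reachable states
  s0 = rec X. a.(X + X)\{a,c} has moves --a--▸ s1
  s1 = ((rec X. a.(X + X)\{a,c}) + (rec X. a.(X + X)\{a,c}))\{a,c} has moves ·
LTS(Q): 3 reachable states
  t0 = rec X. a.(X + X + b.0)\{a,c} has moves --a--▸ t1
  t1 = ((rec X. a.(X + X + b.0)\{a,c}) + (rec X. a.(X + X + b.0)\{a,c}) + b.0)\{a,c} has moves --b--▸ t2
  t2 = 0\{a,c} has moves ·
Coarsest stable partition (strong bisimilarity classes):
  B0 = {s0}
  B1 = {s1, t2}
  B2 = {t0}
  B3 = {t1}
s0 ∈ B0, t0 ∈ B2 → different blocks

not bisimilar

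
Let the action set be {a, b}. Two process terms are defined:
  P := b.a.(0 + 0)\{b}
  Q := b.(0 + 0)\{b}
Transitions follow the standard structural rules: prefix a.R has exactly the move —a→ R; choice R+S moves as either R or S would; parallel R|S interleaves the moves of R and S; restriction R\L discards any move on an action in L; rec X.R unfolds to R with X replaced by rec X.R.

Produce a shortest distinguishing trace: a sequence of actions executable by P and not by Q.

Reachable graph of P (3 states):
  m0 = b.a.(0 + 0)\{b} → ··b··> m1
  m1 = a.(0 + 0)\{b} → ··a··> m2
  m2 = (0 + 0)\{b} → (no moves)
Reachable graph of Q (2 states):
  n0 = b.(0 + 0)\{b} → ··b··> n1
  n1 = (0 + 0)\{b} → (no moves)
Trace ⟨ba⟩ through P, begin at {m0}:
  [1] b ⇒ {m1}
  [2] a ⇒ {m2}
  — P admits the full trace.
Trace ⟨ba⟩ through Q, begin at {n0}:
  [1] b ⇒ {n1}
  [2] a ⇒ ∅ (Q stuck)

ba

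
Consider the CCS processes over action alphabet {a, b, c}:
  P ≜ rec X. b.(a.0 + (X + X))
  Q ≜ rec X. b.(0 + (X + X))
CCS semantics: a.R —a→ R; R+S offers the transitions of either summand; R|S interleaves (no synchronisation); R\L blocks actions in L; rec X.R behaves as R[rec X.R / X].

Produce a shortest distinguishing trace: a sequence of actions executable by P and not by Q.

LTS(P): 3 reachable states
  u0 = rec X. b.(a.0 + (X + X)) :: --b--▸ u1
  u1 = a.0 + ((rec X. b.(a.0 + (X + X))) + (rec X. b.(a.0 + (X + X)))) :: --a--▸ u2, --b--▸ u1
  u2 = 0 :: deadlocked
LTS(Q): 2 reachable states
  v0 = rec X. b.(0 + (X + X)) :: --b--▸ v1
  v1 = 0 + ((rec X. b.(0 + (X + X))) + (rec X. b.(0 + (X + X)))) :: --b--▸ v1
Executing ba from P (initial set {u0}):
  [1] b ⇒ {u1}
  [2] a ⇒ {u2}
  P completes σ.
Executing ba from Q (initial set {v0}):
  [1] b ⇒ {v1}
  [2] a ⇒ ∅  — Q cannot continue

ba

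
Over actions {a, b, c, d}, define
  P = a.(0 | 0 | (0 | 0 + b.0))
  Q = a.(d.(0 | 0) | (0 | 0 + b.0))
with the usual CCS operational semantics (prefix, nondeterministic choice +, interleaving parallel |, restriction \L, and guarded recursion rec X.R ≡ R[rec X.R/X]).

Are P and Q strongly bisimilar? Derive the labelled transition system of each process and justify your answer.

NO

LTS(P): 3 reachable states
  u0 = a.(0 | 0 | (0 | 0 + b.0)) | =a=> u1
  u1 = 0 | 0 | (0 | 0 + b.0) | =b=> u2
  u2 = 0 | 0 | 0 | stopped
LTS(Q): 5 reachable states
  v0 = a.(d.(0 | 0) | (0 | 0 + b.0)) | =a=> v1
  v1 = d.(0 | 0) | (0 | 0 + b.0) | =b=> v2, =d=> v3
  v2 = d.(0 | 0) | 0 | =d=> v4
  v3 = 0 | 0 | (0 | 0 + b.0) | =b=> v4
  v4 = 0 | 0 | 0 | stopped
Coarsest stable partition (strong bisimilarity classes):
  B0 = {u0}
  B1 = {u1, v3}
  B2 = {u2, v4}
  B3 = {v0}
  B4 = {v1}
  B5 = {v2}
u0 ∈ B0, v0 ∈ B3 → different blocks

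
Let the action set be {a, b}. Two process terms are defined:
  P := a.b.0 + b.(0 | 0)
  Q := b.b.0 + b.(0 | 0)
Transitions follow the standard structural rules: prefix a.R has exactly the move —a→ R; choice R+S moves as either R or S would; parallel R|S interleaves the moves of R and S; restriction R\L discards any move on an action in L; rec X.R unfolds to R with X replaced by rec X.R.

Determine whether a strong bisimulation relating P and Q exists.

LTS(P): 4 reachable states
  p0 = a.b.0 + b.(0 | 0) has moves —a→ p1, —b→ p2
  p1 = b.0 has moves —b→ p3
  p2 = 0 | 0 has moves (no moves)
  p3 = 0 has moves (no moves)
LTS(Q): 4 reachable states
  q0 = b.b.0 + b.(0 | 0) has moves —b→ q1, —b→ q2
  q1 = 0 | 0 has moves (no moves)
  q2 = b.0 has moves —b→ q3
  q3 = 0 has moves (no moves)
Coarsest stable partition (strong bisimilarity classes):
  B0 = {p0}
  B1 = {p1, q2}
  B2 = {p2, p3, q1, q3}
  B3 = {q0}
p0 ∈ B0, q0 ∈ B3 → different blocks

not bisimilar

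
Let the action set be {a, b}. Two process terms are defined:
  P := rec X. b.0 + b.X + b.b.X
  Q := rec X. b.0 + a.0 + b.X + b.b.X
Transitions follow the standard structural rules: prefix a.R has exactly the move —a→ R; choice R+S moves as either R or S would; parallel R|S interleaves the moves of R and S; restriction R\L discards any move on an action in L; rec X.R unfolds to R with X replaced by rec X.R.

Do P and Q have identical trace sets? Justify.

traces(P) ≠ traces(Q) — witness ⟨a⟩

P's transition system — 3 states:
  p0 = rec X. b.0 + b.X + b.b.X ⊢ --b--▸ p0, --b--▸ p1, --b--▸ p2
  p1 = 0 ⊢ (no moves)
  p2 = b.(rec X. b.0 + b.X + b.b.X) ⊢ --b--▸ p0
Q's transition system — 3 states:
  q0 = rec X. b.0 + a.0 + b.X + b.b.X ⊢ --a--▸ q1, --b--▸ q0, --b--▸ q1, --b--▸ q2
  q1 = 0 ⊢ (no moves)
  q2 = b.(rec X. b.0 + a.0 + b.X + b.b.X) ⊢ --b--▸ q0
Run σ = ⟨a⟩ on Q: start {q0}
  step 1 (a): {q1}
  Q completes σ.
Run σ = ⟨a⟩ on P: start {p0}
  step 1 (a): ∅ (P stuck)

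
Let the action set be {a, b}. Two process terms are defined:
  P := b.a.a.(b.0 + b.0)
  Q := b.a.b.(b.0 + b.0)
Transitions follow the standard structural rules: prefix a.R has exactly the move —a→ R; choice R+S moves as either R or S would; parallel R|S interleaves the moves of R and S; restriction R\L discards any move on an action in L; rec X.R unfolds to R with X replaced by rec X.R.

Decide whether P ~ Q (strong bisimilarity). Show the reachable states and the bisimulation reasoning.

Reachable graph of P (5 states):
  s0 = b.a.a.(b.0 + b.0) → -b-> s1
  s1 = a.a.(b.0 + b.0) → -a-> s2
  s2 = a.(b.0 + b.0) → -a-> s3
  s3 = b.0 + b.0 → -b-> s4
  s4 = 0 → deadlocked
Reachable graph of Q (5 states):
  t0 = b.a.b.(b.0 + b.0) → -b-> t1
  t1 = a.b.(b.0 + b.0) → -a-> t2
  t2 = b.(b.0 + b.0) → -b-> t3
  t3 = b.0 + b.0 → -b-> t4
  t4 = 0 → deadlocked
Bisimilarity quotient blocks:
  B0 = {s0}
  B1 = {s1}
  B2 = {s2}
  B3 = {s3, t3}
  B4 = {s4, t4}
  B5 = {t0}
  B6 = {t1}
  B7 = {t2}
s0 ∈ B0, t0 ∈ B5 → different blocks

NO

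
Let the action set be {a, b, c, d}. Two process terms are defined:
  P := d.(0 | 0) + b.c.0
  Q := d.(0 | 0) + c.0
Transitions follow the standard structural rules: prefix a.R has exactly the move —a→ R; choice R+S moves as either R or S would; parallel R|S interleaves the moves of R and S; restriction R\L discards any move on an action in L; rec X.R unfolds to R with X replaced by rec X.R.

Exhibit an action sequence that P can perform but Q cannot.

b

Reachable graph of P (4 states):
  s0 = d.(0 | 0) + b.c.0 → ··b··> s1, ··d··> s2
  s1 = c.0 → ··c··> s3
  s2 = 0 | 0 → deadlocked
  s3 = 0 → deadlocked
Reachable graph of Q (3 states):
  t0 = d.(0 | 0) + c.0 → ··c··> t1, ··d··> t2
  t1 = 0 → deadlocked
  t2 = 0 | 0 → deadlocked
Executing b from P (initial set {s0}):
  step 1 (b): {s1}
  ✓ P
Executing b from Q (initial set {t0}):
  step 1 (b): ∅  — Q cannot continue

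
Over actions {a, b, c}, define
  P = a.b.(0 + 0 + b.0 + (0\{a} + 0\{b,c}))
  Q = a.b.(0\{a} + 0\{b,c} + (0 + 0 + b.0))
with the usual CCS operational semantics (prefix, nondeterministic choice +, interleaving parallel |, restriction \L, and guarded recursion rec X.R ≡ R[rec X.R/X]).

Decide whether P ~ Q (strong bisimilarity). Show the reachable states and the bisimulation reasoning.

Reachable graph of P (4 states):
  m0 = a.b.(0 + 0 + b.0 + (0\{a} + 0\{b,c})) ⊢ --a--▸ m1
  m1 = b.(0 + 0 + b.0 + (0\{a} + 0\{b,c})) ⊢ --b--▸ m2
  m2 = 0 + 0 + b.0 + (0\{a} + 0\{b,c}) ⊢ --b--▸ m3
  m3 = 0 ⊢ (no moves)
Reachable graph of Q (4 states):
  n0 = a.b.(0\{a} + 0\{b,c} + (0 + 0 + b.0)) ⊢ --a--▸ n1
  n1 = b.(0\{a} + 0\{b,c} + (0 + 0 + b.0)) ⊢ --b--▸ n2
  n2 = 0\{a} + 0\{b,c} + (0 + 0 + b.0) ⊢ --b--▸ n3
  n3 = 0 ⊢ (no moves)
Coarsest stable partition (strong bisimilarity classes):
  B0 = {m0, n0}
  B1 = {m1, n1}
  B2 = {m2, n2}
  B3 = {m3, n3}
m0 ∈ B0, n0 ∈ B0 → same block

YES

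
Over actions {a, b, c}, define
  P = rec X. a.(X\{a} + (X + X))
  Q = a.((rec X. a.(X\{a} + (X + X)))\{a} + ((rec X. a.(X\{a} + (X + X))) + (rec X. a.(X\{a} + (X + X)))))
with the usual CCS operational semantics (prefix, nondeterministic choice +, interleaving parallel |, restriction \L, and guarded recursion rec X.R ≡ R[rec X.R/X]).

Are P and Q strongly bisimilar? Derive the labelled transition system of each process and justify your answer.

LTS(P): 2 reachable states
  s0 = rec X. a.(X\{a} + (X + X)) :: --a--▸ s1
  s1 = (rec X. a.(X\{a} + (X + X)))\{a} + ((rec X. a.(X\{a} + (X + X))) + (rec X. a.(X\{a} + (X + X)))) :: --a--▸ s1
LTS(Q): 2 reachable states
  t0 = a.((rec X. a.(X\{a} + (X + X)))\{a} + ((rec X. a.(X\{a} + (X + X))) + (rec X. a.(X\{a} + (X + X))))) :: --a--▸ t1
  t1 = (rec X. a.(X\{a} + (X + X)))\{a} + ((rec X. a.(X\{a} + (X + X))) + (rec X. a.(X\{a} + (X + X)))) :: --a--▸ t1
Partition-refinement fixed point:
  B0 = {s0, s1, t0, t1}
s0 ∈ B0, t0 ∈ B0 → same block

bisimilar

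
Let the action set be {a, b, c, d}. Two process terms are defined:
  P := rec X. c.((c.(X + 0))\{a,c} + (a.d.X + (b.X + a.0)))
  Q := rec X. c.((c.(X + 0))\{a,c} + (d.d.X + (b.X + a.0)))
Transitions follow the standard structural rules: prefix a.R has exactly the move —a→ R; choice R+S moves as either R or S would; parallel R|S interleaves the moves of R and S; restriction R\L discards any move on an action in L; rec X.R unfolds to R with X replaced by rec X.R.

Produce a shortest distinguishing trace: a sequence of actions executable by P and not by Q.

cad

LTS(P): 4 reachable states
  s0 = rec X. c.((c.(X + 0))\{a,c} + (a.d.X + (b.X + a.0))) has moves -c-> s1
  s1 = (c.((rec X. c.((c.(X + 0))\{a,c} + (a.d.X + (b.X + a.0)))) + 0))\{a,c} + (a.d.(rec X. c.((c.(X + 0))\{a,c} + (a.d.X + (b.X + a.0)))) + (b.(rec X. c.((c.(X + 0))\{a,c} + (a.d.X + (b.X + a.0)))) + a.0)) has moves -a-> s2, -a-> s3, -b-> s0
  s2 = 0 has moves ·
  s3 = d.(rec X. c.((c.(X + 0))\{a,c} + (a.d.X + (b.X + a.0)))) has moves -d-> s0
LTS(Q): 4 reachable states
  t0 = rec X. c.((c.(X + 0))\{a,c} + (d.d.X + (b.X + a.0))) has moves -c-> t1
  t1 = (c.((rec X. c.((c.(X + 0))\{a,c} + (d.d.X + (b.X + a.0)))) + 0))\{a,c} + (d.d.(rec X. c.((c.(X + 0))\{a,c} + (d.d.X + (b.X + a.0)))) + (b.(rec X. c.((c.(X + 0))\{a,c} + (d.d.X + (b.X + a.0)))) + a.0)) has moves -a-> t2, -b-> t0, -d-> t3
  t2 = 0 has moves ·
  t3 = d.(rec X. c.((c.(X + 0))\{a,c} + (d.d.X + (b.X + a.0)))) has moves -d-> t0
Trace ⟨cad⟩ through P, begin at {s0}:
  after c @ step 1: {s1}
  after a @ step 2: {s2, s3}
  after d @ step 3: {s0}
  ✓ P
Trace ⟨cad⟩ through Q, begin at {t0}:
  after c @ step 1: {t1}
  after a @ step 2: {t2}
  after d @ step 3: no successor for Q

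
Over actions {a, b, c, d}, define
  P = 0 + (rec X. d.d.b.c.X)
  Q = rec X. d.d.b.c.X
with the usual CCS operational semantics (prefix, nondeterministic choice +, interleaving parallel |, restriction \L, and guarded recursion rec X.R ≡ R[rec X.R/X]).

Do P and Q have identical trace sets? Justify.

trace-equivalent

P's transition system — 5 states:
  s0 = 0 + (rec X. d.d.b.c.X) :: ··d··> s1
  s1 = d.b.c.(rec X. d.d.b.c.X) :: ··d··> s2
  s2 = b.c.(rec X. d.d.b.c.X) :: ··b··> s3
  s3 = c.(rec X. d.d.b.c.X) :: ··c··> s4
  s4 = rec X. d.d.b.c.X :: ··d··> s1
Q's transition system — 4 states:
  t0 = rec X. d.d.b.c.X :: ··d··> t1
  t1 = d.b.c.(rec X. d.d.b.c.X) :: ··d··> t2
  t2 = b.c.(rec X. d.d.b.c.X) :: ··b··> t3
  t3 = c.(rec X. d.d.b.c.X) :: ··c··> t0
Partition-refinement fixed point:
  B0 = {s0, s4, t0}
  B1 = {s1, t1}
  B2 = {s2, t2}
  B3 = {s3, t3}
s0 ∈ B0, t0 ∈ B0 → same block
Bisimilar ⇒ trace-equivalent.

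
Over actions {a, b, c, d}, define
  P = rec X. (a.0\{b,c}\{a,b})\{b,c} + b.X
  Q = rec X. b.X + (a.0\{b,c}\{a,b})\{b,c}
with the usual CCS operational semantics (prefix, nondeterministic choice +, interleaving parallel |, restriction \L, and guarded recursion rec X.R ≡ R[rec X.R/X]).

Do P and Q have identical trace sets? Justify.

P's transition system — 2 states:
  u0 = rec X. (a.0\{b,c}\{a,b})\{b,c} + b.X has moves --a--▸ u1, --b--▸ u0
  u1 = 0\{b,c}\{a,b}\{b,c} has moves ·
Q's transition system — 2 states:
  v0 = rec X. b.X + (a.0\{b,c}\{a,b})\{b,c} has moves --a--▸ v1, --b--▸ v0
  v1 = 0\{b,c}\{a,b}\{b,c} has moves ·
Bisimilarity quotient blocks:
  B0 = {u0, v0}
  B1 = {u1, v1}
u0 ∈ B0, v0 ∈ B0 → same block
Bisimilar ⇒ trace-equivalent.

traces(P) = traces(Q)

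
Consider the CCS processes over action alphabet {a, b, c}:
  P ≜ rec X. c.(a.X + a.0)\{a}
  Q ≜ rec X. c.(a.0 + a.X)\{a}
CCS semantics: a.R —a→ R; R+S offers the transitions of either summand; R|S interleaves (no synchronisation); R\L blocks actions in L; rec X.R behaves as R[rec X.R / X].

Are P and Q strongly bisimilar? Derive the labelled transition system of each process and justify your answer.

bisimilar

LTS(P): 2 reachable states
  u0 = rec X. c.(a.X + a.0)\{a} | =c=> u1
  u1 = (a.(rec X. c.(a.X + a.0)\{a}) + a.0)\{a} | ·
LTS(Q): 2 reachable states
  v0 = rec X. c.(a.0 + a.X)\{a} | =c=> v1
  v1 = (a.0 + a.(rec X. c.(a.0 + a.X)\{a}))\{a} | ·
Partition-refinement fixed point:
  B0 = {u0, v0}
  B1 = {u1, v1}
u0 ∈ B0, v0 ∈ B0 → same block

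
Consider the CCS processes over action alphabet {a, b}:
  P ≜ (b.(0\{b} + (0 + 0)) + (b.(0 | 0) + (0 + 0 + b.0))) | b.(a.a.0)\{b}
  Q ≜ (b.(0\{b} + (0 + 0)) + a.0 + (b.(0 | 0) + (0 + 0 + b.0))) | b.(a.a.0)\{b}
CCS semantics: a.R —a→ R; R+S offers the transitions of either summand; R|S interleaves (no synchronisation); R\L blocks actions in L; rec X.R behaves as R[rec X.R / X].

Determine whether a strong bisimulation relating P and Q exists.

NO

LTS(P): 16 reachable states
  p0 = (b.(0\{b} + (0 + 0)) + (b.(0 | 0) + (0 + 0 + b.0))) | b.(a.a.0)\{b} ⊢ =b=> p1, =b=> p2, =b=> p3, =b=> p4
  p1 = (0\{b} + (0 + 0)) | b.(a.a.0)\{b} ⊢ =b=> p5
  p2 = (b.(0\{b} + (0 + 0)) + (b.(0 | 0) + (0 + 0 + b.0))) | (a.a.0)\{b} ⊢ =a=> p6, =b=> p5, =b=> p7, =b=> p8
  p3 = 0 | 0 | b.(a.a.0)\{b} ⊢ =b=> p8
  p4 = 0 | b.(a.a.0)\{b} ⊢ =b=> p7
  p5 = (0\{b} + (0 + 0)) | (a.a.0)\{b} ⊢ =a=> p9
  p6 = (b.(0\{b} + (0 + 0)) + (b.(0 | 0) + (0 + 0 + b.0))) | (a.0)\{b} ⊢ =a=> p10, =b=> p11, =b=> p12, =b=> p9
  p7 = 0 | (a.a.0)\{b} ⊢ =a=> p11
  p8 = 0 | 0 | (a.a.0)\{b} ⊢ =a=> p12
  p9 = (0\{b} + (0 + 0)) | (a.0)\{b} ⊢ =a=> p13
  p10 = (b.(0\{b} + (0 + 0)) + (b.(0 | 0) + (0 + 0 + b.0))) | 0\{b} ⊢ =b=> p13, =b=> p14, =b=> p15
  p11 = 0 | (a.0)\{b} ⊢ =a=> p15
  p12 = 0 | 0 | (a.0)\{b} ⊢ =a=> p14
  p13 = (0\{b} + (0 + 0)) | 0\{b} ⊢ (no moves)
  p14 = 0 | 0 | 0\{b} ⊢ (no moves)
  p15 = 0 | 0\{b} ⊢ (no moves)
LTS(Q): 16 reachable states
  q0 = (b.(0\{b} + (0 + 0)) + a.0 + (b.(0 | 0) + (0 + 0 + b.0))) | b.(a.a.0)\{b} ⊢ =a=> q1, =b=> q1, =b=> q2, =b=> q3, =b=> q4
  q1 = 0 | b.(a.a.0)\{b} ⊢ =b=> q5
  q2 = (0\{b} + (0 + 0)) | b.(a.a.0)\{b} ⊢ =b=> q6
  q3 = (b.(0\{b} + (0 + 0)) + a.0 + (b.(0 | 0) + (0 + 0 + b.0))) | (a.a.0)\{b} ⊢ =a=> q5, =a=> q7, =b=> q5, =b=> q6, =b=> q8
  q4 = 0 | 0 | b.(a.a.0)\{b} ⊢ =b=> q8
  q5 = 0 | (a.a.0)\{b} ⊢ =a=> q9
  q6 = (0\{b} + (0 + 0)) | (a.a.0)\{b} ⊢ =a=> q10
  q7 = (b.(0\{b} + (0 + 0)) + a.0 + (b.(0 | 0) + (0 + 0 + b.0))) | (a.0)\{b} ⊢ =a=> q11, =a=> q9, =b=> q10, =b=> q12, =b=> q9
  q8 = 0 | 0 | (a.a.0)\{b} ⊢ =a=> q12
  q9 = 0 | (a.0)\{b} ⊢ =a=> q13
  q10 = (0\{b} + (0 + 0)) | (a.0)\{b} ⊢ =a=> q14
  q11 = (b.(0\{b} + (0 + 0)) + a.0 + (b.(0 | 0) + (0 + 0 + b.0))) | 0\{b} ⊢ =a=> q13, =b=> q13, =b=> q14, =b=> q15
  q12 = 0 | 0 | (a.0)\{b} ⊢ =a=> q15
  q13 = 0 | 0\{b} ⊢ (no moves)
  q14 = (0\{b} + (0 + 0)) | 0\{b} ⊢ (no moves)
  q15 = 0 | 0 | 0\{b} ⊢ (no moves)
Coarsest stable partition (strong bisimilarity classes):
  B0 = {p0}
  B1 = {p1, p3, p4, q1, q2, q4}
  B2 = {p5, p7, p8, q5, q6, q8}
  B3 = {p11, p12, p9, q10, q12, q9}
  B4 = {p13, p14, p15, q13, q14, q15}
  B5 = {p2}
  B6 = {p6}
  B7 = {p10}
  B8 = {q0}
  B9 = {q3}
  B10 = {q7}
  B11 = {q11}
p0 ∈ B0, q0 ∈ B8 → different blocks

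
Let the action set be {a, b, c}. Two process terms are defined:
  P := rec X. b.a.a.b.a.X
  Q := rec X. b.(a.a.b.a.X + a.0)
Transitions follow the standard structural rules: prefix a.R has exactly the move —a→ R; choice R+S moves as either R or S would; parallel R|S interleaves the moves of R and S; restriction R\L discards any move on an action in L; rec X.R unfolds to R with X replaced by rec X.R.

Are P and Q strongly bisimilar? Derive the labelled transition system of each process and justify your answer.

P ≁ Q

P's transition system — 5 states:
  p0 = rec X. b.a.a.b.a.X :: ··b··> p1
  p1 = a.a.b.a.(rec X. b.a.a.b.a.X) :: ··a··> p2
  p2 = a.b.a.(rec X. b.a.a.b.a.X) :: ··a··> p3
  p3 = b.a.(rec X. b.a.a.b.a.X) :: ··b··> p4
  p4 = a.(rec X. b.a.a.b.a.X) :: ··a··> p0
Q's transition system — 6 states:
  q0 = rec X. b.(a.a.b.a.X + a.0) :: ··b··> q1
  q1 = a.a.b.a.(rec X. b.(a.a.b.a.X + a.0)) + a.0 :: ··a··> q2, ··a··> q3
  q2 = 0 :: (no moves)
  q3 = a.b.a.(rec X. b.(a.a.b.a.X + a.0)) :: ··a··> q4
  q4 = b.a.(rec X. b.(a.a.b.a.X + a.0)) :: ··b··> q5
  q5 = a.(rec X. b.(a.a.b.a.X + a.0)) :: ··a··> q0
Bisimilarity quotient blocks:
  B0 = {p0}
  B1 = {p1}
  B2 = {p2}
  B3 = {p3}
  B4 = {p4}
  B5 = {q0}
  B6 = {q1}
  B7 = {q2}
  B8 = {q3}
  B9 = {q4}
  B10 = {q5}
p0 ∈ B0, q0 ∈ B5 → different blocks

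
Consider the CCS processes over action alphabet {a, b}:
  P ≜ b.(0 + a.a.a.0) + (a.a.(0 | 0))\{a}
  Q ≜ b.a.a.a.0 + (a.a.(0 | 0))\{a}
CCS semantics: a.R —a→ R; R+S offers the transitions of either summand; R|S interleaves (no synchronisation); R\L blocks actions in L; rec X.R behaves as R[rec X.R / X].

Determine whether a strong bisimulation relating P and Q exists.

P ~ Q

P's transition system — 5 states:
  m0 = b.(0 + a.a.a.0) + (a.a.(0 | 0))\{a} ⊢ -b-> m1
  m1 = 0 + a.a.a.0 ⊢ -a-> m2
  m2 = a.a.0 ⊢ -a-> m3
  m3 = a.0 ⊢ -a-> m4
  m4 = 0 ⊢ deadlocked
Q's transition system — 5 states:
  n0 = b.a.a.a.0 + (a.a.(0 | 0))\{a} ⊢ -b-> n1
  n1 = a.a.a.0 ⊢ -a-> n2
  n2 = a.a.0 ⊢ -a-> n3
  n3 = a.0 ⊢ -a-> n4
  n4 = 0 ⊢ deadlocked
Coarsest stable partition (strong bisimilarity classes):
  B0 = {m0, n0}
  B1 = {m1, n1}
  B2 = {m2, n2}
  B3 = {m3, n3}
  B4 = {m4, n4}
m0 ∈ B0, n0 ∈ B0 → same block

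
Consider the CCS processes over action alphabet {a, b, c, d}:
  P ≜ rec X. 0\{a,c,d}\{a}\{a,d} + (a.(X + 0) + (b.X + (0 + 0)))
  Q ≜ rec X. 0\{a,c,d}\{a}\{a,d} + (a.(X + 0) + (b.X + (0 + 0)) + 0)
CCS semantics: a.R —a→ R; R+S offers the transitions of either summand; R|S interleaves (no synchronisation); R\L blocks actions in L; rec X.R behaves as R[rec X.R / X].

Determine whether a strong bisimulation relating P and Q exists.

Reachable graph of P (2 states):
  u0 = rec X. 0\{a,c,d}\{a}\{a,d} + (a.(X + 0) + (b.X + (0 + 0))) → ··a··> u1, ··b··> u0
  u1 = (rec X. 0\{a,c,d}\{a}\{a,d} + (a.(X + 0) + (b.X + (0 + 0)))) + 0 → ··a··> u1, ··b··> u0
Reachable graph of Q (2 states):
  v0 = rec X. 0\{a,c,d}\{a}\{a,d} + (a.(X + 0) + (b.X + (0 + 0)) + 0) → ··a··> v1, ··b··> v0
  v1 = (rec X. 0\{a,c,d}\{a}\{a,d} + (a.(X + 0) + (b.X + (0 + 0)) + 0)) + 0 → ··a··> v1, ··b··> v0
Bisimilarity quotient blocks:
  B0 = {u0, u1, v0, v1}
u0 ∈ B0, v0 ∈ B0 → same block

bisimilar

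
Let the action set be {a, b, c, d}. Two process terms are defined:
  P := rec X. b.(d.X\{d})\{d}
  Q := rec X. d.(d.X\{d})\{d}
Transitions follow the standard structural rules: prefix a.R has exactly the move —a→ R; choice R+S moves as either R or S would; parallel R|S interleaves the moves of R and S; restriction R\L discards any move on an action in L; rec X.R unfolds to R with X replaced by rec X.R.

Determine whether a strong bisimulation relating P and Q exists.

not bisimilar

Reachable graph of P (2 states):
  s0 = rec X. b.(d.X\{d})\{d} | ··b··> s1
  s1 = (d.(rec X. b.(d.X\{d})\{d})\{d})\{d} | stopped
Reachable graph of Q (2 states):
  t0 = rec X. d.(d.X\{d})\{d} | ··d··> t1
  t1 = (d.(rec X. d.(d.X\{d})\{d})\{d})\{d} | stopped
Coarsest stable partition (strong bisimilarity classes):
  B0 = {s0}
  B1 = {s1, t1}
  B2 = {t0}
s0 ∈ B0, t0 ∈ B2 → different blocks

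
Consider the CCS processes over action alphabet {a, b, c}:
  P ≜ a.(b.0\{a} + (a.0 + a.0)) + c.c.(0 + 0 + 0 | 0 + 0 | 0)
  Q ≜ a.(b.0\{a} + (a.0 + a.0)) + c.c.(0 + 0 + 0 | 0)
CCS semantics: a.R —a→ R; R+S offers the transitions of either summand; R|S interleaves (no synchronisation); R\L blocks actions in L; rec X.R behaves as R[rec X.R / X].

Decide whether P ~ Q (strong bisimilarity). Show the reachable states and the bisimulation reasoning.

YES

Reachable graph of P (6 states):
  p0 = a.(b.0\{a} + (a.0 + a.0)) + c.c.(0 + 0 + 0 | 0 + 0 | 0) → --a--▸ p1, --c--▸ p2
  p1 = b.0\{a} + (a.0 + a.0) → --a--▸ p3, --b--▸ p4
  p2 = c.(0 + 0 + 0 | 0 + 0 | 0) → --c--▸ p5
  p3 = 0 → deadlocked
  p4 = 0\{a} → deadlocked
  p5 = 0 + 0 + 0 | 0 + 0 | 0 → deadlocked
Reachable graph of Q (6 states):
  q0 = a.(b.0\{a} + (a.0 + a.0)) + c.c.(0 + 0 + 0 | 0) → --a--▸ q1, --c--▸ q2
  q1 = b.0\{a} + (a.0 + a.0) → --a--▸ q3, --b--▸ q4
  q2 = c.(0 + 0 + 0 | 0) → --c--▸ q5
  q3 = 0 → deadlocked
  q4 = 0\{a} → deadlocked
  q5 = 0 + 0 + 0 | 0 → deadlocked
Bisimilarity quotient blocks:
  B0 = {p0, q0}
  B1 = {p2, q2}
  B2 = {p3, p4, p5, q3, q4, q5}
  B3 = {p1, q1}
p0 ∈ B0, q0 ∈ B0 → same block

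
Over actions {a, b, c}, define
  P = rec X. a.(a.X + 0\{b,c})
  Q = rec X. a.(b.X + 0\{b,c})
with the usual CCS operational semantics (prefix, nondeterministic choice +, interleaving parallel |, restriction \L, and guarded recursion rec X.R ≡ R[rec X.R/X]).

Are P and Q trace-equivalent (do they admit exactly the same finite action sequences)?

Reachable graph of P (2 states):
  p0 = rec X. a.(a.X + 0\{b,c}) ⊢ ··a··> p1
  p1 = a.(rec X. a.(a.X + 0\{b,c})) + 0\{b,c} ⊢ ··a··> p0
Reachable graph of Q (2 states):
  q0 = rec X. a.(b.X + 0\{b,c}) ⊢ ··a··> q1
  q1 = b.(rec X. a.(b.X + 0\{b,c})) + 0\{b,c} ⊢ ··b··> q0
Trace ⟨aa⟩ through P, begin at {p0}:
  step 1 (a): {p1}
  step 2 (a): {p0}
  ✓ P
Trace ⟨aa⟩ through Q, begin at {q0}:
  step 1 (a): {q1}
  step 2 (a): ∅  — Q cannot continue

NO — witness ⟨aa⟩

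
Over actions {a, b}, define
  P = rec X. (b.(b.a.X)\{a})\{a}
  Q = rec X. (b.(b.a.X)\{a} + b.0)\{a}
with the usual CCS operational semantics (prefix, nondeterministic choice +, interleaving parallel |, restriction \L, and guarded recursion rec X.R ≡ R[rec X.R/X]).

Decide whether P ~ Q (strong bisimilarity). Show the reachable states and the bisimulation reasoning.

LTS(P): 3 reachable states
  u0 = rec X. (b.(b.a.X)\{a})\{a} | —b→ u1
  u1 = (b.a.(rec X. (b.(b.a.X)\{a})\{a}))\{a}\{a} | —b→ u2
  u2 = (a.(rec X. (b.(b.a.X)\{a})\{a}))\{a}\{a} | (no moves)
LTS(Q): 4 reachable states
  v0 = rec X. (b.(b.a.X)\{a} + b.0)\{a} | —b→ v1, —b→ v2
  v1 = (b.a.(rec X. (b.(b.a.X)\{a} + b.0)\{a}))\{a}\{a} | —b→ v3
  v2 = 0\{a} | (no moves)
  v3 = (a.(rec X. (b.(b.a.X)\{a} + b.0)\{a}))\{a}\{a} | (no moves)
Coarsest stable partition (strong bisimilarity classes):
  B0 = {u0}
  B1 = {u1, v1}
  B2 = {u2, v2, v3}
  B3 = {v0}
u0 ∈ B0, v0 ∈ B3 → different blocks

NO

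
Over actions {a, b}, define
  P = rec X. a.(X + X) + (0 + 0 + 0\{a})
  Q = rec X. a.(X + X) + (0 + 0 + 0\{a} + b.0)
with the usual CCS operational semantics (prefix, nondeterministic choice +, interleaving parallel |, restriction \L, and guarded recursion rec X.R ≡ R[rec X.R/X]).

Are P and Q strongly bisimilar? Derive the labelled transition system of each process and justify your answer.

P's transition system — 2 states:
  m0 = rec X. a.(X + X) + (0 + 0 + 0\{a}) has moves =a=> m1
  m1 = (rec X. a.(X + X) + (0 + 0 + 0\{a})) + (rec X. a.(X + X) + (0 + 0 + 0\{a})) has moves =a=> m1
Q's transition system — 3 states:
  n0 = rec X. a.(X + X) + (0 + 0 + 0\{a} + b.0) has moves =a=> n1, =b=> n2
  n1 = (rec X. a.(X + X) + (0 + 0 + 0\{a} + b.0)) + (rec X. a.(X + X) + (0 + 0 + 0\{a} + b.0)) has moves =a=> n1, =b=> n2
  n2 = 0 has moves ·
Bisimilarity quotient blocks:
  B0 = {m0, m1}
  B1 = {n0, n1}
  B2 = {n2}
m0 ∈ B0, n0 ∈ B1 → different blocks

not bisimilar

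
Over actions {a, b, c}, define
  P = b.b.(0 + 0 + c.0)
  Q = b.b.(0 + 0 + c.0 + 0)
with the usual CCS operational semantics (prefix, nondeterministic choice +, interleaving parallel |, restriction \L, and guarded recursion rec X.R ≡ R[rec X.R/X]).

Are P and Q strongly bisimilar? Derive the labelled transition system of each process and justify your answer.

LTS(P): 4 reachable states
  p0 = b.b.(0 + 0 + c.0) has moves ··b··> p1
  p1 = b.(0 + 0 + c.0) has moves ··b··> p2
  p2 = 0 + 0 + c.0 has moves ··c··> p3
  p3 = 0 has moves stopped
LTS(Q): 4 reachable states
  q0 = b.b.(0 + 0 + c.0 + 0) has moves ··b··> q1
  q1 = b.(0 + 0 + c.0 + 0) has moves ··b··> q2
  q2 = 0 + 0 + c.0 + 0 has moves ··c··> q3
  q3 = 0 has moves stopped
Coarsest stable partition (strong bisimilarity classes):
  B0 = {p0, q0}
  B1 = {p1, q1}
  B2 = {p2, q2}
  B3 = {p3, q3}
p0 ∈ B0, q0 ∈ B0 → same block

bisimilar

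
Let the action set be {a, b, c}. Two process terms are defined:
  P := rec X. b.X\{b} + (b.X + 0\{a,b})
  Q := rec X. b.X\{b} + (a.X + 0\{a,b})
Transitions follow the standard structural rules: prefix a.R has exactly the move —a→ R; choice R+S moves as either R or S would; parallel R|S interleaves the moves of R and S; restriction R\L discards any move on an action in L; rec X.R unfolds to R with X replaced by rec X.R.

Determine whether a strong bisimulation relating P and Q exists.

NO

LTS(P): 2 reachable states
  p0 = rec X. b.X\{b} + (b.X + 0\{a,b}) ⊢ ··b··> p0, ··b··> p1
  p1 = (rec X. b.X\{b} + (b.X + 0\{a,b}))\{b} ⊢ deadlocked
LTS(Q): 2 reachable states
  q0 = rec X. b.X\{b} + (a.X + 0\{a,b}) ⊢ ··a··> q0, ··b··> q1
  q1 = (rec X. b.X\{b} + (a.X + 0\{a,b}))\{b} ⊢ ··a··> q1
Partition-refinement fixed point:
  B0 = {p0}
  B1 = {p1}
  B2 = {q0}
  B3 = {q1}
p0 ∈ B0, q0 ∈ B2 → different blocks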